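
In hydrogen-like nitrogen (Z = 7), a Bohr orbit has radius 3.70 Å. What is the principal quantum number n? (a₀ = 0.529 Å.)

r_n = n²a₀/Z ⇒ n² = rZ/a₀ = 3.70 × 7 / 0.529 ≈ 48.96
n = 7

7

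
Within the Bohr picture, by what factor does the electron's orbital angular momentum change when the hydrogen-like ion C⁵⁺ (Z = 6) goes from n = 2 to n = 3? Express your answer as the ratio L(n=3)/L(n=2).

L = nℏ depends only on n, so L ∝ n.
L(n=3)/L(n=2) = (3/2)^1 = 3/2

3/2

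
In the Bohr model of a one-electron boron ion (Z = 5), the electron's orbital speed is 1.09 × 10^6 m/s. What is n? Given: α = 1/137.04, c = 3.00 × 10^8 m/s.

10

v_n = Zαc/n ⇒ n = Zαc/v = 5 × 0.00730 × 3.00 × 10^8 / 1.09 × 10^6 ≈ 10.04
n = 10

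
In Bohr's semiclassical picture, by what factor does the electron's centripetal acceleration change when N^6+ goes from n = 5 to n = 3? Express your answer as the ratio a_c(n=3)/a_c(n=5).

a_c ∝ Z^3 · n^-4; with Z fixed, a_c ∝ n^-4.
a_c(n=3)/a_c(n=5) = (3/5)^-4 = 625/81

625/81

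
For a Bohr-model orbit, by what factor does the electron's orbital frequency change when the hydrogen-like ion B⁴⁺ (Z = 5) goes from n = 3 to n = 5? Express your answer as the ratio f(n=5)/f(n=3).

f ∝ Z^2 · n^-3; with Z fixed, f ∝ n^-3.
f(n=5)/f(n=3) = (5/3)^-3 = 27/125

27/125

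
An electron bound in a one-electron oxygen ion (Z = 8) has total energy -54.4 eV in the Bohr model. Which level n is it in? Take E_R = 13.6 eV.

E_n = −E_R Z²/n² ⇒ n² = E_R Z²/(−E_n) = 13.6 × 8² / 54.4 ≈ 16.00
n = 4

4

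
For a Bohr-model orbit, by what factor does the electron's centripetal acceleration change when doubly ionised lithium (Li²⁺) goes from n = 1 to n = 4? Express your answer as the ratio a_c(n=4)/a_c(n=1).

1/256

a_c ∝ Z^3 · n^-4; with Z fixed, a_c ∝ n^-4.
a_c(n=4)/a_c(n=1) = (4/1)^-4 = 1/256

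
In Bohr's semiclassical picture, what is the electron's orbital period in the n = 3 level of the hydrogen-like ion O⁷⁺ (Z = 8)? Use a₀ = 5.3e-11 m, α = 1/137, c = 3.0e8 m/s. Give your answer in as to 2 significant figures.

r = n²a₀/Z = 3²·5.3e-11/8 = 6.0e-11 m
v = Zαc/n = 8·0.0073·3.0e8/3 = 5.8e6 m/s
T = 2πr/v = 6.4e-17 s = 64 as

64 as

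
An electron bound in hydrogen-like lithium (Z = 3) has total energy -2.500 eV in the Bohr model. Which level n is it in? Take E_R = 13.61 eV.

7

E_n = −E_R Z²/n² ⇒ n² = E_R Z²/(−E_n) = 13.61 × 3² / 2.500 ≈ 49.00
n = 7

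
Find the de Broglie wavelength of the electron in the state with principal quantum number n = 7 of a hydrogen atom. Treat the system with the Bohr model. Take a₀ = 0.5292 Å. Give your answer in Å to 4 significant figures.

The Bohr quantisation condition is nλ = 2πr_n.
r_n = n²a₀/Z = 25.93 Å
λ = 2πr_n/n = 2π·25.93/7 = 23.28 Å

23.28 Å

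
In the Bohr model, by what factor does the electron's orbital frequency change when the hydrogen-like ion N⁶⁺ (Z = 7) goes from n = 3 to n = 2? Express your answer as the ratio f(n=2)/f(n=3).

27/8

f ∝ Z^2 · n^-3; with Z fixed, f ∝ n^-3.
f(n=2)/f(n=3) = (2/3)^-3 = 27/8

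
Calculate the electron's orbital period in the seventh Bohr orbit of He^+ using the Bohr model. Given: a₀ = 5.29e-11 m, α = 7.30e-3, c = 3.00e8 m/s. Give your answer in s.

1.30e-14 s

r = n²a₀/Z = 7²·5.29e-11/2 = 1.30e-9 m
v = Zαc/n = 2·0.00730·3.00e8/7 = 6.26e5 m/s
T = 2πr/v = 1.30e-14 s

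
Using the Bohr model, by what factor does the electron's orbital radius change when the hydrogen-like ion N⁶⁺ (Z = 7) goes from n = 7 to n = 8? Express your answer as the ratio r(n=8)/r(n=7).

r ∝ Z^-1 · n^2; with Z fixed, r ∝ n^2.
r(n=8)/r(n=7) = (8/7)^2 = 64/49

64/49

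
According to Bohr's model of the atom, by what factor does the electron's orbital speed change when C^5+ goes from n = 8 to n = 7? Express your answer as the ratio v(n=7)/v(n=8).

v ∝ Z^1 · n^-1; with Z fixed, v ∝ n^-1.
v(n=7)/v(n=8) = (7/8)^-1 = 8/7

8/7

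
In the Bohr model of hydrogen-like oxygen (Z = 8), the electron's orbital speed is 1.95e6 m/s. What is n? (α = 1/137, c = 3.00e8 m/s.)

v_n = Zαc/n ⇒ n = Zαc/v = 8 × 0.00730 × 3.00e8 / 1.95e6 ≈ 8.98
n = 9

9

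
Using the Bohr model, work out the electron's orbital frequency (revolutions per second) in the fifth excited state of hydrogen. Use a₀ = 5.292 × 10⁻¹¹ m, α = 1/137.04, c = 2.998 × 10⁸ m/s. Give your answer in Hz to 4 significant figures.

r = n²a₀/Z = 1.905 × 10⁻⁹ m, v = Zαc/n = 3.646 × 10⁵ m/s
f = v/(2πr) = 3.046 × 10¹³ Hz

3.046 × 10¹³ Hz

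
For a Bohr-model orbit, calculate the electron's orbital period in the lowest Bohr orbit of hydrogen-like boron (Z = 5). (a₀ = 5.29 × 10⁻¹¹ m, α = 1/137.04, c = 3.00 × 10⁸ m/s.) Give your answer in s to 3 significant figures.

r = n²a₀/Z = 1²·5.29 × 10⁻¹¹/5 = 1.06 × 10⁻¹¹ m
v = Zαc/n = 5·0.00730·3.00 × 10⁸/1 = 1.09 × 10⁷ m/s
T = 2πr/v = 6.07 × 10⁻¹⁸ s

6.07 × 10⁻¹⁸ s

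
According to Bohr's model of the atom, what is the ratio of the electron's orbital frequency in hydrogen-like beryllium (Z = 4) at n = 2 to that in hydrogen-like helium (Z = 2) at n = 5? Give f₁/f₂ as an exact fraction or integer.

125/2

f ∝ Z^2 · n^-3
f₁/f₂ = (4/2)^2 · (2/5)^-3 = 125/2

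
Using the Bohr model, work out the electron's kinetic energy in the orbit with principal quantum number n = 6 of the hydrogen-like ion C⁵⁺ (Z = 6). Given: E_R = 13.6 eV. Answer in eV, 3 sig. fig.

13.6 eV

For a Coulomb orbit the virial theorem gives K = −E_n.
E_n = −E_R·Z²/n², so K = E_R·Z²/n² = 13.6 × 6²/6² = 13.6 eV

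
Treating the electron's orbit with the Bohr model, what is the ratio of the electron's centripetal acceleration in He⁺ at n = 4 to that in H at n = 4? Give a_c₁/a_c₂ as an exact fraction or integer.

a_c ∝ Z^3 · n^-4
a_c₁/a_c₂ = (2/1)^3 · (4/4)^-4 = 8

8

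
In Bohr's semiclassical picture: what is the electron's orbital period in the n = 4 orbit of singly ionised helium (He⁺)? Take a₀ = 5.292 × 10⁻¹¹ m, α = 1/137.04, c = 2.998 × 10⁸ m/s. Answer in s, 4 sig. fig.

2.432 × 10⁻¹⁵ s

r = n²a₀/Z = 4²·5.292 × 10⁻¹¹/2 = 4.234 × 10⁻¹⁰ m
v = Zαc/n = 2·0.007297·2.998 × 10⁸/4 = 1.094 × 10⁶ m/s
T = 2πr/v = 2.432 × 10⁻¹⁵ s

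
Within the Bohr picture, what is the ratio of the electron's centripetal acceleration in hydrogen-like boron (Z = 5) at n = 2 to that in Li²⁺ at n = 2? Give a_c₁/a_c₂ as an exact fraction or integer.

125/27

a_c ∝ Z^3 · n^-4
a_c₁/a_c₂ = (5/3)^3 · (2/2)^-4 = 125/27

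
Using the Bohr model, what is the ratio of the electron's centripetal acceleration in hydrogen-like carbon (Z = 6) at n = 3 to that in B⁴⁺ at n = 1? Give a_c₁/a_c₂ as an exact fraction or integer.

a_c ∝ Z^3 · n^-4
a_c₁/a_c₂ = (6/5)^3 · (3/1)^-4 = 8/375

8/375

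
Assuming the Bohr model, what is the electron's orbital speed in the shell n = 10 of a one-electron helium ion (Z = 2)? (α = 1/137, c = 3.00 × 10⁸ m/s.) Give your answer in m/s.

v_n = Zαc/n = 2 × 0.00730 × 3.00 × 10⁸ / 10
    = 4.38 × 10⁵ m/s

4.38 × 10⁵ m/s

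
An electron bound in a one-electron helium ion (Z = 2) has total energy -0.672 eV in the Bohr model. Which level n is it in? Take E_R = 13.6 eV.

9

E_n = −E_R Z²/n² ⇒ n² = E_R Z²/(−E_n) = 13.6 × 2² / 0.672 ≈ 80.95
n = 9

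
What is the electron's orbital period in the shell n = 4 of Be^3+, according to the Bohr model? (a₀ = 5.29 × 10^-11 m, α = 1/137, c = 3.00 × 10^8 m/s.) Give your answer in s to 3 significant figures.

6.07 × 10^-16 s

r = n²a₀/Z = 4²·5.29 × 10^-11/4 = 2.12 × 10^-10 m
v = Zαc/n = 4·0.00730·3.00 × 10^8/4 = 2.19 × 10^6 m/s
T = 2πr/v = 6.07 × 10^-16 s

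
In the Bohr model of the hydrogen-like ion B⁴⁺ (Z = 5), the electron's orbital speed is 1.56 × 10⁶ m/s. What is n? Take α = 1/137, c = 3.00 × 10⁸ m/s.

v_n = Zαc/n ⇒ n = Zαc/v = 5 × 0.00730 × 3.00 × 10⁸ / 1.56 × 10⁶ ≈ 7.02
n = 7

7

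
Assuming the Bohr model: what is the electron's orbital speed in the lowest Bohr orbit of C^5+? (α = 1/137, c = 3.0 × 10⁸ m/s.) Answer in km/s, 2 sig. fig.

v_n = Zαc/n = 6 × 0.0073 × 3.0 × 10⁸ / 1
    = 1.3 × 10⁴ km/s

1.3 × 10⁴ km/s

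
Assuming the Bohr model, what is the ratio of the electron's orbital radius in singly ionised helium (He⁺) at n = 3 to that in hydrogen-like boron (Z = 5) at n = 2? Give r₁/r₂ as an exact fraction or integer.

45/8

r ∝ Z^-1 · n^2
r₁/r₂ = (2/5)^-1 · (3/2)^2 = 45/8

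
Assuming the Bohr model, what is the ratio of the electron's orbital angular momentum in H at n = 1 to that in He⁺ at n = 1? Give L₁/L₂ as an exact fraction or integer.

1

L = nℏ is independent of Z.
L₁/L₂ = n₁/n₂ = 1/1 = 1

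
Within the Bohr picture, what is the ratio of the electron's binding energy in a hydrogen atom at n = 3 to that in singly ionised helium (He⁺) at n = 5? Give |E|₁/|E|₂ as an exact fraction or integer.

25/36

|E| ∝ Z^2 · n^-2
|E|₁/|E|₂ = (1/2)^2 · (3/5)^-2 = 25/36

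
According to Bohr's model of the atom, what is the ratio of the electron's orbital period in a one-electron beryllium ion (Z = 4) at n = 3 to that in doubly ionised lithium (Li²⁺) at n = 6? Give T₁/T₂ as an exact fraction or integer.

9/128

T ∝ Z^-2 · n^3
T₁/T₂ = (4/3)^-2 · (3/6)^3 = 9/128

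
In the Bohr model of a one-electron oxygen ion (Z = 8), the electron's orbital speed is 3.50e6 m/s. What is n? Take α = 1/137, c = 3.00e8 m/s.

5

v_n = Zαc/n ⇒ n = Zαc/v = 8 × 0.00730 × 3.00e8 / 3.50e6 ≈ 5.01
n = 5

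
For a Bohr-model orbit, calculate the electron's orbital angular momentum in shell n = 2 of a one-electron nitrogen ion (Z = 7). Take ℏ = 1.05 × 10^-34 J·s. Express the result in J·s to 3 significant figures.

L_n = nℏ = 2 × 1.05 × 10^-34 = 2.10 × 10^-34 J·s

2.10 × 10^-34 J·s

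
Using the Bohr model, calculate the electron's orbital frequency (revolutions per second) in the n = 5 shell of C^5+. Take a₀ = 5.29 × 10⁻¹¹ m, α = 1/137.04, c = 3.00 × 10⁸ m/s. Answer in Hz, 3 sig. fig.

1.90 × 10¹⁵ Hz

r = n²a₀/Z = 2.20 × 10⁻¹⁰ m, v = Zαc/n = 2.63 × 10⁶ m/s
f = v/(2πr) = 1.90 × 10¹⁵ Hz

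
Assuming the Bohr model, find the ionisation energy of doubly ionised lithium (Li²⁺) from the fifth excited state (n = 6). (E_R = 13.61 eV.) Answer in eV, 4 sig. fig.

E_n = −E_R·Z²/n² = −13.61 × 3²/6² eV = -3.402 eV
Ionisation energy = −E_n = 3.402 eV

3.402 eV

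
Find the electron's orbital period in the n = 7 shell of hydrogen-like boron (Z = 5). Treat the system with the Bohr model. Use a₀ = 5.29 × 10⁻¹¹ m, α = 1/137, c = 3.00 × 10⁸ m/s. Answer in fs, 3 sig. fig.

r = n²a₀/Z = 7²·5.29 × 10⁻¹¹/5 = 5.18 × 10⁻¹⁰ m
v = Zαc/n = 5·0.00730·3.00 × 10⁸/7 = 1.56 × 10⁶ m/s
T = 2πr/v = 2.08 × 10⁻¹⁵ s = 2.08 fs

2.08 fs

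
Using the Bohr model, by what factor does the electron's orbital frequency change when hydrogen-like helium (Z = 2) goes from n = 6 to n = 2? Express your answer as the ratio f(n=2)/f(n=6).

f ∝ Z^2 · n^-3; with Z fixed, f ∝ n^-3.
f(n=2)/f(n=6) = (2/6)^-3 = 27

27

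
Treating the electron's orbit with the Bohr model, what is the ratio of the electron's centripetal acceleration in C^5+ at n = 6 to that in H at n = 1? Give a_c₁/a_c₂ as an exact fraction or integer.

1/6

a_c ∝ Z^3 · n^-4
a_c₁/a_c₂ = (6/1)^3 · (6/1)^-4 = 1/6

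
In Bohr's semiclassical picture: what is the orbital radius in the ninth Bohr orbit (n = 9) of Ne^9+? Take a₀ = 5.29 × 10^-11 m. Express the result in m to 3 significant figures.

r_n = n²a₀/Z = 9² × 5.29 × 10^-11 / 10
    = 81 × 5.29 × 10^-11 / 10 = 4.28 × 10^-10 m

4.28 × 10^-10 m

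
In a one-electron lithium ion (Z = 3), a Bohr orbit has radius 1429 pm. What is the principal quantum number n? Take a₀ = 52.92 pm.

9

r_n = n²a₀/Z ⇒ n² = rZ/a₀ = 1429 × 3 / 52.92 ≈ 81.01
n = 9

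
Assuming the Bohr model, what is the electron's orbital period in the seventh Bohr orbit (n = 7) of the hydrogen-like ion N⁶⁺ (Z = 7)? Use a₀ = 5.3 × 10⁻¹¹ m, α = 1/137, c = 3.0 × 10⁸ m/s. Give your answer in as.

r = n²a₀/Z = 7²·5.3 × 10⁻¹¹/7 = 3.7 × 10⁻¹⁰ m
v = Zαc/n = 7·0.0073·3.0 × 10⁸/7 = 2.2 × 10⁶ m/s
T = 2πr/v = 1.1 × 10⁻¹⁵ s = 1100 as

1100 as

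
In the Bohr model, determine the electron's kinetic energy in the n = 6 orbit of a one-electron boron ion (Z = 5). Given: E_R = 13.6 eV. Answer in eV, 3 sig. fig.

9.44 eV

For a Coulomb orbit the virial theorem gives K = −E_n.
E_n = −E_R·Z²/n², so K = E_R·Z²/n² = 13.6 × 5²/6² = 9.44 eV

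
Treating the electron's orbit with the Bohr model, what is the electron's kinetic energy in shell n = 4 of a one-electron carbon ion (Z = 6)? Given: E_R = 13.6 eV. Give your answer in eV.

For a Coulomb orbit the virial theorem gives K = −E_n.
E_n = −E_R·Z²/n², so K = E_R·Z²/n² = 13.6 × 6²/4² = 30.6 eV

30.6 eV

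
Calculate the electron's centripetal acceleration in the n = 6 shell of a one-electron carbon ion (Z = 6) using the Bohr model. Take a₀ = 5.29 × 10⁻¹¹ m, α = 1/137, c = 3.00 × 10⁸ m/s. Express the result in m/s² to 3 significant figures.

r = n²a₀/Z = 3.17 × 10⁻¹⁰ m, v = Zαc/n = 2.19 × 10⁶ m/s
a = v²/r = (2.19 × 10⁶)² / 3.17 × 10⁻¹⁰ = 1.51 × 10²² m/s²

1.51 × 10²² m/s²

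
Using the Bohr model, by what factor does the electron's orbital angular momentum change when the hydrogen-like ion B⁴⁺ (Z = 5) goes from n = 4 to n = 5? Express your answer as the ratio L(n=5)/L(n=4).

5/4

L = nℏ depends only on n, so L ∝ n.
L(n=5)/L(n=4) = (5/4)^1 = 5/4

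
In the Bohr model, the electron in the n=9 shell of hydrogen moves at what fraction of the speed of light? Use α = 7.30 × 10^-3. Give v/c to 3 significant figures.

v_n = Zαc/n, so v/c = Zα/n = 1 × 0.00730 / 9 = 0.000811

0.000811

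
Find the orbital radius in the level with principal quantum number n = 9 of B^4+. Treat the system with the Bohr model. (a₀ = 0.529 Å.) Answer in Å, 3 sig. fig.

r_n = n²a₀/Z = 9² × 0.529 / 5
    = 81 × 0.529 / 5 = 8.57 Å

8.57 Å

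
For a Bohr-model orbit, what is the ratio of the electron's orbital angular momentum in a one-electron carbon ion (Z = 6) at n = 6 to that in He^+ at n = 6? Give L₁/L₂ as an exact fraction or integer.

1

L = nℏ is independent of Z.
L₁/L₂ = n₁/n₂ = 6/6 = 1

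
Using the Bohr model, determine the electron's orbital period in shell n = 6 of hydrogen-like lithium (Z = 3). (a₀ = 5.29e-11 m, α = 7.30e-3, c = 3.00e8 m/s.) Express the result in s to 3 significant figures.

r = n²a₀/Z = 6²·5.29e-11/3 = 6.35e-10 m
v = Zαc/n = 3·0.00730·3.00e8/6 = 1.09e6 m/s
T = 2πr/v = 3.64e-15 s

3.64e-15 s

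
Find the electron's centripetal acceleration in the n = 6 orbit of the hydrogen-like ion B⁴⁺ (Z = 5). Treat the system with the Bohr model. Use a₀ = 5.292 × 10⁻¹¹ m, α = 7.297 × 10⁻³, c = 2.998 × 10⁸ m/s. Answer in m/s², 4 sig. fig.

r = n²a₀/Z = 3.810 × 10⁻¹⁰ m, v = Zαc/n = 1.823 × 10⁶ m/s
a = v²/r = (1.823 × 10⁶)² / 3.810 × 10⁻¹⁰ = 8.722 × 10²¹ m/s²

8.722 × 10²¹ m/s²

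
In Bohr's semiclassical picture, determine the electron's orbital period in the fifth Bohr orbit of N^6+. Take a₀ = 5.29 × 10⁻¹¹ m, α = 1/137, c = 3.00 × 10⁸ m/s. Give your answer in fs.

0.387 fs

r = n²a₀/Z = 5²·5.29 × 10⁻¹¹/7 = 1.89 × 10⁻¹⁰ m
v = Zαc/n = 7·0.00730·3.00 × 10⁸/5 = 3.07 × 10⁶ m/s
T = 2πr/v = 3.87 × 10⁻¹⁶ s = 0.387 fs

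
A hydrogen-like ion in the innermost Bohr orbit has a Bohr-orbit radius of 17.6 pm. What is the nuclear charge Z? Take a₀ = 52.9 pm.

r_n = n²a₀/Z ⇒ Z = n²a₀/r = 1² × 52.9 / 17.6 ≈ 3.01
Z = 3

3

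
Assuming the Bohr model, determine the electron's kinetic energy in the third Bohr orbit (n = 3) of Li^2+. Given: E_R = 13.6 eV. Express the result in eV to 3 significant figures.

13.6 eV

For a Coulomb orbit the virial theorem gives K = −E_n.
E_n = −E_R·Z²/n², so K = E_R·Z²/n² = 13.6 × 3²/3² = 13.6 eV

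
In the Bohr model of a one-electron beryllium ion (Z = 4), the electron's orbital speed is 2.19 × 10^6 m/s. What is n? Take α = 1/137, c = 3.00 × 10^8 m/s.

4

v_n = Zαc/n ⇒ n = Zαc/v = 4 × 0.00730 × 3.00 × 10^8 / 2.19 × 10^6 ≈ 4.00
n = 4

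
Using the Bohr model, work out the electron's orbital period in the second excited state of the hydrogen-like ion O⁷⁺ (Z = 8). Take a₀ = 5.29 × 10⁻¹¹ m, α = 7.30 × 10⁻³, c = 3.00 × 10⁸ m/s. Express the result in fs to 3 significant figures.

0.0640 fs

r = n²a₀/Z = 3²·5.29 × 10⁻¹¹/8 = 5.95 × 10⁻¹¹ m
v = Zαc/n = 8·0.00730·3.00 × 10⁸/3 = 5.84 × 10⁶ m/s
T = 2πr/v = 6.40 × 10⁻¹⁷ s = 0.0640 fs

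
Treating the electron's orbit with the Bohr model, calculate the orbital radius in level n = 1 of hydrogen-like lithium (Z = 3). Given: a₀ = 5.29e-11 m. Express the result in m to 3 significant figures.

1.76e-11 m

r_n = n²a₀/Z = 1² × 5.29e-11 / 3
    = 1 × 5.29e-11 / 3 = 1.76e-11 m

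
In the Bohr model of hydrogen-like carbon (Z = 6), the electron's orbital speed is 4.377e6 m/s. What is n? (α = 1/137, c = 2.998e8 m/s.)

v_n = Zαc/n ⇒ n = Zαc/v = 6 × 0.007299 × 2.998e8 / 4.377e6 ≈ 3.00
n = 3

3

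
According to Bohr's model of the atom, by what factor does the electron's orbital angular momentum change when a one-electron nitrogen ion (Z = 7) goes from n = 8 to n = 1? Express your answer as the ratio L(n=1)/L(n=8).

1/8

L = nℏ depends only on n, so L ∝ n.
L(n=1)/L(n=8) = (1/8)^1 = 1/8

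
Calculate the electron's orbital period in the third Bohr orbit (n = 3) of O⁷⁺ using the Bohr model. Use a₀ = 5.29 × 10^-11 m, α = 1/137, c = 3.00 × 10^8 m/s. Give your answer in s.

6.40 × 10^-17 s

r = n²a₀/Z = 3²·5.29 × 10^-11/8 = 5.95 × 10^-11 m
v = Zαc/n = 8·0.00730·3.00 × 10^8/3 = 5.84 × 10^6 m/s
T = 2πr/v = 6.40 × 10^-17 s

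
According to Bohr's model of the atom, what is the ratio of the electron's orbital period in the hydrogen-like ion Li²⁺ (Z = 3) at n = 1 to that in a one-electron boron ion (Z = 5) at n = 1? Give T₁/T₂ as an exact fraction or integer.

25/9

T ∝ Z^-2 · n^3
T₁/T₂ = (3/5)^-2 · (1/1)^3 = 25/9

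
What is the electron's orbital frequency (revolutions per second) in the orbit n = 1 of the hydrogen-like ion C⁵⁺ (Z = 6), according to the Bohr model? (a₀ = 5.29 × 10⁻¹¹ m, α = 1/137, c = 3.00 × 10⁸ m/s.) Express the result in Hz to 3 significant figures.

r = n²a₀/Z = 8.82 × 10⁻¹² m, v = Zαc/n = 1.31 × 10⁷ m/s
f = v/(2πr) = 2.37 × 10¹⁷ Hz

2.37 × 10¹⁷ Hz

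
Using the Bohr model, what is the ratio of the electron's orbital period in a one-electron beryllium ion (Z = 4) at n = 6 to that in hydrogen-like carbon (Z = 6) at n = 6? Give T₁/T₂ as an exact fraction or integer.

9/4

T ∝ Z^-2 · n^3
T₁/T₂ = (4/6)^-2 · (6/6)^3 = 9/4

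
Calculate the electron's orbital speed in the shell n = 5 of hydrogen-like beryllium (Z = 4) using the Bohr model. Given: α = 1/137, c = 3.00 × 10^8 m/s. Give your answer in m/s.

1.75 × 10^6 m/s

v_n = Zαc/n = 4 × 0.00730 × 3.00 × 10^8 / 5
    = 1.75 × 10^6 m/s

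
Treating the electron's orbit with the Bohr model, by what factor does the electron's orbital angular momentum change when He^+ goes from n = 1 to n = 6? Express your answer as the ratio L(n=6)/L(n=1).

L = nℏ depends only on n, so L ∝ n.
L(n=6)/L(n=1) = (6/1)^1 = 6

6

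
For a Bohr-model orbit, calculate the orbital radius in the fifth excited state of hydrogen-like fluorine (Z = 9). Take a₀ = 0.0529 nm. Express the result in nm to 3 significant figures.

0.212 nm

r_n = n²a₀/Z = 6² × 0.0529 / 9
    = 36 × 0.0529 / 9 = 0.212 nm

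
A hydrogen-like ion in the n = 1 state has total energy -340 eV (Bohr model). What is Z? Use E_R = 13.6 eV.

5

E_n = −E_R Z²/n² ⇒ Z² = −E_n n²/E_R = 340 × 1² / 13.6 ≈ 25.00
Z = 5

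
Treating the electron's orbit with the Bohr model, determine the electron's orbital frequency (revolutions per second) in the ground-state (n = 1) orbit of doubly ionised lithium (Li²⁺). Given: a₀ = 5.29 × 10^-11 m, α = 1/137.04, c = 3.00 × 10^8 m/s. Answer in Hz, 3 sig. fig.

5.93 × 10^16 Hz

r = n²a₀/Z = 1.76 × 10^-11 m, v = Zαc/n = 6.57 × 10^6 m/s
f = v/(2πr) = 5.93 × 10^16 Hz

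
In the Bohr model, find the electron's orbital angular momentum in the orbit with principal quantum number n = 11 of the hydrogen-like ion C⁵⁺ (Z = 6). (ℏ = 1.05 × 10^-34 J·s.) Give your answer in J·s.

1.16 × 10^-33 J·s

L_n = nℏ = 11 × 1.05 × 10^-34 = 1.16 × 10^-33 J·s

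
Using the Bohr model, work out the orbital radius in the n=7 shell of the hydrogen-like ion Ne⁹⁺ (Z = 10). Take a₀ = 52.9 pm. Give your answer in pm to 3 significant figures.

259 pm

r_n = n²a₀/Z = 7² × 52.9 / 10
    = 49 × 52.9 / 10 = 259 pm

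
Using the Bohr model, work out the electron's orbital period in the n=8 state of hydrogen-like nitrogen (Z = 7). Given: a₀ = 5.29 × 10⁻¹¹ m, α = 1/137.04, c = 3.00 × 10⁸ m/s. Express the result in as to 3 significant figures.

1590 as

r = n²a₀/Z = 8²·5.29 × 10⁻¹¹/7 = 4.84 × 10⁻¹⁰ m
v = Zαc/n = 7·0.00730·3.00 × 10⁸/8 = 1.92 × 10⁶ m/s
T = 2πr/v = 1.59 × 10⁻¹⁵ s = 1590 as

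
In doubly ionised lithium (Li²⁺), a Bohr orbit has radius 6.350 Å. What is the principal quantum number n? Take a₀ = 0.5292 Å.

6

r_n = n²a₀/Z ⇒ n² = rZ/a₀ = 6.350 × 3 / 0.5292 ≈ 36.00
n = 6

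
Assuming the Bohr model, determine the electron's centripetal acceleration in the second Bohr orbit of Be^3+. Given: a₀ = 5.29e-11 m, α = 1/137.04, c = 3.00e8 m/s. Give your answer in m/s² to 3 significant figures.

3.62e23 m/s²

r = n²a₀/Z = 5.29e-11 m, v = Zαc/n = 4.38e6 m/s
a = v²/r = (4.38e6)² / 5.29e-11 = 3.62e23 m/s²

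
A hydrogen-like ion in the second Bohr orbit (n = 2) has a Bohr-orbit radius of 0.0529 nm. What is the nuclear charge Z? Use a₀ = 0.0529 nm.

r_n = n²a₀/Z ⇒ Z = n²a₀/r = 2² × 0.0529 / 0.0529 ≈ 4.00
Z = 4

4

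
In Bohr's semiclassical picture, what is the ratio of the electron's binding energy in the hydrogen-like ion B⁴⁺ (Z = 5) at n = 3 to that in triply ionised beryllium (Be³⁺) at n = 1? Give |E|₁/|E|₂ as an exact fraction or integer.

25/144

|E| ∝ Z^2 · n^-2
|E|₁/|E|₂ = (5/4)^2 · (3/1)^-2 = 25/144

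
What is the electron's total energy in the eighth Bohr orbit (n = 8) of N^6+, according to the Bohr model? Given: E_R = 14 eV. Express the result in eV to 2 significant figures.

E_n = −E_R·Z²/n² = −14 × 7²/8² = -11 eV

-11 eV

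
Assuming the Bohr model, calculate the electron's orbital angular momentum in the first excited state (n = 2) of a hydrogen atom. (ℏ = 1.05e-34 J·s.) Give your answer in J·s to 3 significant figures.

L_n = nℏ = 2 × 1.05e-34 = 2.10e-34 J·s

2.10e-34 J·s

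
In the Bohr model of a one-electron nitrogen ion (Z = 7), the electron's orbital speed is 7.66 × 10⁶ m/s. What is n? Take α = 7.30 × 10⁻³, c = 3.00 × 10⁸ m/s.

v_n = Zαc/n ⇒ n = Zαc/v = 7 × 0.00730 × 3.00 × 10⁸ / 7.66 × 10⁶ ≈ 2.00
n = 2

2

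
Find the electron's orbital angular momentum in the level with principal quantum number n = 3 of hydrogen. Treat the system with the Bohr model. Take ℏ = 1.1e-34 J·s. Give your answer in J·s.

3.3e-34 J·s

L_n = nℏ = 3 × 1.1e-34 = 3.3e-34 J·s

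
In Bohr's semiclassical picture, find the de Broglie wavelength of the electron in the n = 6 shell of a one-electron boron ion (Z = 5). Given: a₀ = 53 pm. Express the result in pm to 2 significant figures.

400 pm

The Bohr quantisation condition is nλ = 2πr_n.
r_n = n²a₀/Z = 380 pm
λ = 2πr_n/n = 2π·380/6 = 400 pm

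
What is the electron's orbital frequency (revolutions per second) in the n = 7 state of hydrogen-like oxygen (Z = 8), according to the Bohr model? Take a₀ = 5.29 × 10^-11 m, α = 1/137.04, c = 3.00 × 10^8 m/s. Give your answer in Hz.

r = n²a₀/Z = 3.24 × 10^-10 m, v = Zαc/n = 2.50 × 10^6 m/s
f = v/(2πr) = 1.23 × 10^15 Hz

1.23 × 10^15 Hz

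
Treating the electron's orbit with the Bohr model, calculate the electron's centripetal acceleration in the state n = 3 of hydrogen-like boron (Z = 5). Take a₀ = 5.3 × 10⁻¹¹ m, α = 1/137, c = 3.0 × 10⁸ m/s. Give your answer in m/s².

r = n²a₀/Z = 9.5 × 10⁻¹¹ m, v = Zαc/n = 3.6 × 10⁶ m/s
a = v²/r = (3.6 × 10⁶)² / 9.5 × 10⁻¹¹ = 1.4 × 10²³ m/s²

1.4 × 10²³ m/s²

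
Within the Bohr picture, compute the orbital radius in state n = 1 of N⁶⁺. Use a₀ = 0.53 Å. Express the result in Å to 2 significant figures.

r_n = n²a₀/Z = 1² × 0.53 / 7
    = 1 × 0.53 / 7 = 0.076 Å

0.076 Å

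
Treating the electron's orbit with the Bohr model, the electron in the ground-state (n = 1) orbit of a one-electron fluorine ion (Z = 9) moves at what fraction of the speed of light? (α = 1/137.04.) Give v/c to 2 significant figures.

v_n = Zαc/n, so v/c = Zα/n = 9 × 0.0073 / 1 = 0.066

0.066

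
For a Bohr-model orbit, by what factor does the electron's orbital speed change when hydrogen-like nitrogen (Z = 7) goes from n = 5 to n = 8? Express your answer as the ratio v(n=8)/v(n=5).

v ∝ Z^1 · n^-1; with Z fixed, v ∝ n^-1.
v(n=8)/v(n=5) = (8/5)^-1 = 5/8

5/8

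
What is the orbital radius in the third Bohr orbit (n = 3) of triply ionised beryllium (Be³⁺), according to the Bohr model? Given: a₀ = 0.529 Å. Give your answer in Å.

1.19 Å

r_n = n²a₀/Z = 3² × 0.529 / 4
    = 9 × 0.529 / 4 = 1.19 Å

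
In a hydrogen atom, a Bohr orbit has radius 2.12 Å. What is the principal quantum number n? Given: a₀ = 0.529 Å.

2

r_n = n²a₀/Z ⇒ n² = rZ/a₀ = 2.12 × 1 / 0.529 ≈ 4.01
n = 2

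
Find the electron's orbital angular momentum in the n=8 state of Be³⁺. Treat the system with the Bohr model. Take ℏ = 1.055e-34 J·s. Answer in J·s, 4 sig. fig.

L_n = nℏ = 8 × 1.055e-34 = 8.440e-34 J·s

8.440e-34 J·s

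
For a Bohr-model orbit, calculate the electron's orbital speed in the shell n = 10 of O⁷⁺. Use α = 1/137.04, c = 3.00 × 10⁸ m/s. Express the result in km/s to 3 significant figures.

1750 km/s

v_n = Zαc/n = 8 × 0.00730 × 3.00 × 10⁸ / 10
    = 1750 km/s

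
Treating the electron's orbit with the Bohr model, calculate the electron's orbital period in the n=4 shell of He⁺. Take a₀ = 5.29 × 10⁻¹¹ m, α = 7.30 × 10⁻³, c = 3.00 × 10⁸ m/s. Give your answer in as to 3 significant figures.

2430 as

r = n²a₀/Z = 4²·5.29 × 10⁻¹¹/2 = 4.23 × 10⁻¹⁰ m
v = Zαc/n = 2·0.00730·3.00 × 10⁸/4 = 1.09 × 10⁶ m/s
T = 2πr/v = 2.43 × 10⁻¹⁵ s = 2430 as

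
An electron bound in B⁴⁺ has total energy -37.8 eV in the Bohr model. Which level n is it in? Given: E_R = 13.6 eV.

E_n = −E_R Z²/n² ⇒ n² = E_R Z²/(−E_n) = 13.6 × 5² / 37.8 ≈ 8.99
n = 3

3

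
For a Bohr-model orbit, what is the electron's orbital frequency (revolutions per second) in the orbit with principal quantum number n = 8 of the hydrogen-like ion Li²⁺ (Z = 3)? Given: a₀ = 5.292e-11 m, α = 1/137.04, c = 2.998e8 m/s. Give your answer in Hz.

r = n²a₀/Z = 1.129e-9 m, v = Zαc/n = 8.204e5 m/s
f = v/(2πr) = 1.157e14 Hz

1.157e14 Hz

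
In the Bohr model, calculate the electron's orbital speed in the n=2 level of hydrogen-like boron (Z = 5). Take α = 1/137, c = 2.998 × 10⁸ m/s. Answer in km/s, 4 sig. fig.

v_n = Zαc/n = 5 × 0.007299 × 2.998 × 10⁸ / 2
    = 5471 km/s

5471 km/s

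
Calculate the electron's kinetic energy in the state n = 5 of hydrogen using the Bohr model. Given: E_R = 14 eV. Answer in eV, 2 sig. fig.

For a Coulomb orbit the virial theorem gives K = −E_n.
E_n = −E_R·Z²/n², so K = E_R·Z²/n² = 14 × 1²/5² = 0.56 eV

0.56 eV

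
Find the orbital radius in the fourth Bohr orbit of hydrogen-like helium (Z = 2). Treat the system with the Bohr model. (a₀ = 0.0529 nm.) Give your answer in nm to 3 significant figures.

r_n = n²a₀/Z = 4² × 0.0529 / 2
    = 16 × 0.0529 / 2 = 0.423 nm

0.423 nm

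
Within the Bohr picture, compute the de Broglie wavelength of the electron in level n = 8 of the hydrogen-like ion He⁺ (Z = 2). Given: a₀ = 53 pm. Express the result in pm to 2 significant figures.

1300 pm

The Bohr quantisation condition is nλ = 2πr_n.
r_n = n²a₀/Z = 1700 pm
λ = 2πr_n/n = 2π·1700/8 = 1300 pm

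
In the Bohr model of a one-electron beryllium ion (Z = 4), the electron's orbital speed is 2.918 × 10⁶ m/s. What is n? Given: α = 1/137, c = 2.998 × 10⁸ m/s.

v_n = Zαc/n ⇒ n = Zαc/v = 4 × 0.007299 × 2.998 × 10⁸ / 2.918 × 10⁶ ≈ 3.00
n = 3

3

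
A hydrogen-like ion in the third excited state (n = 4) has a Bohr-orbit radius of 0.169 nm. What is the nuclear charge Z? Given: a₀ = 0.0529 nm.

r_n = n²a₀/Z ⇒ Z = n²a₀/r = 4² × 0.0529 / 0.169 ≈ 5.01
Z = 5

5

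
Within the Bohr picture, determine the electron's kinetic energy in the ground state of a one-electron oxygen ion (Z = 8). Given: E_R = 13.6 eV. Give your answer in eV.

For a Coulomb orbit the virial theorem gives K = −E_n.
E_n = −E_R·Z²/n², so K = E_R·Z²/n² = 13.6 × 8²/1² = 870 eV

870 eV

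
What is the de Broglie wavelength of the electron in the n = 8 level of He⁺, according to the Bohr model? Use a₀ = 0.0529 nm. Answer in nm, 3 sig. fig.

The Bohr quantisation condition is nλ = 2πr_n.
r_n = n²a₀/Z = 1.69 nm
λ = 2πr_n/n = 2π·1.69/8 = 1.33 nm

1.33 nm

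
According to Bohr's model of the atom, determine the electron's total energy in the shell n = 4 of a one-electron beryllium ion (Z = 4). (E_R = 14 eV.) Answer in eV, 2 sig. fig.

E_n = −E_R·Z²/n² = −14 × 4²/4² = -14 eV

-14 eV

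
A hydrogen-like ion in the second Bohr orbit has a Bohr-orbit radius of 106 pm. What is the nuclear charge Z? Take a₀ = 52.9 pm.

2

r_n = n²a₀/Z ⇒ Z = n²a₀/r = 2² × 52.9 / 106 ≈ 2.00
Z = 2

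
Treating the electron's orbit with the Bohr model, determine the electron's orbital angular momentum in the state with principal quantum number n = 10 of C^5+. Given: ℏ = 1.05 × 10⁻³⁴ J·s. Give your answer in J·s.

1.05 × 10⁻³³ J·s

L_n = nℏ = 10 × 1.05 × 10⁻³⁴ = 1.05 × 10⁻³³ J·s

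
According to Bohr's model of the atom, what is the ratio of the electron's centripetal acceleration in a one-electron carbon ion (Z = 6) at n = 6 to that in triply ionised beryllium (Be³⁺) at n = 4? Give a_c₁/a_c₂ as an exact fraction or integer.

2/3

a_c ∝ Z^3 · n^-4
a_c₁/a_c₂ = (6/4)^3 · (6/4)^-4 = 2/3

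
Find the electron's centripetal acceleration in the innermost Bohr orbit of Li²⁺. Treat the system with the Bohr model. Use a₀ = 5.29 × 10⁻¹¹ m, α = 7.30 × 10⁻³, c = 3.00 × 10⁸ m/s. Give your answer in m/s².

2.45 × 10²⁴ m/s²

r = n²a₀/Z = 1.76 × 10⁻¹¹ m, v = Zαc/n = 6.57 × 10⁶ m/s
a = v²/r = (6.57 × 10⁶)² / 1.76 × 10⁻¹¹ = 2.45 × 10²⁴ m/s²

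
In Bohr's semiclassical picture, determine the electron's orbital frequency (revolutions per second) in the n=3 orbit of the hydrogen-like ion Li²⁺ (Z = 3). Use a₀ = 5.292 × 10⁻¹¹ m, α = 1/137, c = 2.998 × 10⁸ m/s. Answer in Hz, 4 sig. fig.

2.194 × 10¹⁵ Hz

r = n²a₀/Z = 1.588 × 10⁻¹⁰ m, v = Zαc/n = 2.188 × 10⁶ m/s
f = v/(2πr) = 2.194 × 10¹⁵ Hz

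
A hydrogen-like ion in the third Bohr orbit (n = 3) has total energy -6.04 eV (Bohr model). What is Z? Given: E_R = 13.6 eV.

E_n = −E_R Z²/n² ⇒ Z² = −E_n n²/E_R = 6.04 × 3² / 13.6 ≈ 4.00
Z = 2

2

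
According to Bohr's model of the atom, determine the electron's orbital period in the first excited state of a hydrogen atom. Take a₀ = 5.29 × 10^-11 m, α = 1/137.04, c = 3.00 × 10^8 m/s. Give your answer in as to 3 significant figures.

r = n²a₀/Z = 2²·5.29 × 10^-11/1 = 2.12 × 10^-10 m
v = Zαc/n = 1·0.00730·3.00 × 10^8/2 = 1.09 × 10^6 m/s
T = 2πr/v = 1.21 × 10^-15 s = 1210 as

1210 as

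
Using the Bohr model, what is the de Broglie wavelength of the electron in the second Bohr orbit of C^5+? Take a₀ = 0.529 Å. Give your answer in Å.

1.11 Å

The Bohr quantisation condition is nλ = 2πr_n.
r_n = n²a₀/Z = 0.353 Å
λ = 2πr_n/n = 2π·0.353/2 = 1.11 Å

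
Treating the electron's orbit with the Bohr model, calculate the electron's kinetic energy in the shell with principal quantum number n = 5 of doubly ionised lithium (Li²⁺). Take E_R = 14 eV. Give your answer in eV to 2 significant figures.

For a Coulomb orbit the virial theorem gives K = −E_n.
E_n = −E_R·Z²/n², so K = E_R·Z²/n² = 14 × 3²/5² = 5.0 eV

5.0 eV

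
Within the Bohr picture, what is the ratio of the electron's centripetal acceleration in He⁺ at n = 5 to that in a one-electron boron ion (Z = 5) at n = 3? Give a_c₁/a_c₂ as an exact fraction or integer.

a_c ∝ Z^3 · n^-4
a_c₁/a_c₂ = (2/5)^3 · (5/3)^-4 = 648/78125

648/78125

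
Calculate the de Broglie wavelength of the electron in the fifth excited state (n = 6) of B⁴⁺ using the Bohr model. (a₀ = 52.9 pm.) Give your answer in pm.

399 pm

The Bohr quantisation condition is nλ = 2πr_n.
r_n = n²a₀/Z = 381 pm
λ = 2πr_n/n = 2π·381/6 = 399 pm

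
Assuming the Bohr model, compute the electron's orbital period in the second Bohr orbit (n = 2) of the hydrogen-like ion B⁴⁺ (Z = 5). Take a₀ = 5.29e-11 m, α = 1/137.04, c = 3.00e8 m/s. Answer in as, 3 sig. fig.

r = n²a₀/Z = 2²·5.29e-11/5 = 4.23e-11 m
v = Zαc/n = 5·0.00730·3.00e8/2 = 5.47e6 m/s
T = 2πr/v = 4.86e-17 s = 48.6 as

48.6 as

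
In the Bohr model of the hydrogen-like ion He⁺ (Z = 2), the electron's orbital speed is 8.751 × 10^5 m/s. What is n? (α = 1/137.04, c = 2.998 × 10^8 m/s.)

v_n = Zαc/n ⇒ n = Zαc/v = 2 × 0.007297 × 2.998 × 10^8 / 8.751 × 10^5 ≈ 5.00
n = 5

5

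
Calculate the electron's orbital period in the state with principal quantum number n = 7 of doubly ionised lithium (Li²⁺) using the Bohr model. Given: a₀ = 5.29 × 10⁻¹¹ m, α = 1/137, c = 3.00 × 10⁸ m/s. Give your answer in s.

5.78 × 10⁻¹⁵ s

r = n²a₀/Z = 7²·5.29 × 10⁻¹¹/3 = 8.64 × 10⁻¹⁰ m
v = Zαc/n = 3·0.00730·3.00 × 10⁸/7 = 9.38 × 10⁵ m/s
T = 2πr/v = 5.78 × 10⁻¹⁵ s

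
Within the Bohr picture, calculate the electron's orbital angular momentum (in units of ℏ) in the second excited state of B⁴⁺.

L_n = nℏ, so L/ℏ = n = 3.

3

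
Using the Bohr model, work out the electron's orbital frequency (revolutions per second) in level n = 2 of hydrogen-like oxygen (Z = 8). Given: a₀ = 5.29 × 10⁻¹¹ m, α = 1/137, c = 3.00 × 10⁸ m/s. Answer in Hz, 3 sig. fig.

5.27 × 10¹⁶ Hz

r = n²a₀/Z = 2.65 × 10⁻¹¹ m, v = Zαc/n = 8.76 × 10⁶ m/s
f = v/(2πr) = 5.27 × 10¹⁶ Hz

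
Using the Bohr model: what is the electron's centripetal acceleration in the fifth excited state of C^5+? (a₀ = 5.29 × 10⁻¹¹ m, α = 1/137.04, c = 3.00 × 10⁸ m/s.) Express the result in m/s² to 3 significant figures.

r = n²a₀/Z = 3.17 × 10⁻¹⁰ m, v = Zαc/n = 2.19 × 10⁶ m/s
a = v²/r = (2.19 × 10⁶)² / 3.17 × 10⁻¹⁰ = 1.51 × 10²² m/s²

1.51 × 10²² m/s²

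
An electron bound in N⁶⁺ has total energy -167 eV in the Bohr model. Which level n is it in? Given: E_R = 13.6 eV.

2

E_n = −E_R Z²/n² ⇒ n² = E_R Z²/(−E_n) = 13.6 × 7² / 167 ≈ 3.99
n = 2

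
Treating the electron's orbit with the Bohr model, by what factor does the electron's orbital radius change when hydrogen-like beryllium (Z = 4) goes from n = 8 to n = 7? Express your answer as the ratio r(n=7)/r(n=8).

49/64

r ∝ Z^-1 · n^2; with Z fixed, r ∝ n^2.
r(n=7)/r(n=8) = (7/8)^2 = 49/64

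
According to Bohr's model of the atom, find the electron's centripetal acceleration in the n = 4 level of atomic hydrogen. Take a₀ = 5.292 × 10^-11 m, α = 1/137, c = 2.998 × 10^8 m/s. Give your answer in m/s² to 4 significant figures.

3.535 × 10^20 m/s²

r = n²a₀/Z = 8.467 × 10^-10 m, v = Zαc/n = 5.471 × 10^5 m/s
a = v²/r = (5.471 × 10^5)² / 8.467 × 10^-10 = 3.535 × 10^20 m/s²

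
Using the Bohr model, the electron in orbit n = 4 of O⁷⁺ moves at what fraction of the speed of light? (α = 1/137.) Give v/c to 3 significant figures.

0.0146

v_n = Zαc/n, so v/c = Zα/n = 8 × 0.00730 / 4 = 0.0146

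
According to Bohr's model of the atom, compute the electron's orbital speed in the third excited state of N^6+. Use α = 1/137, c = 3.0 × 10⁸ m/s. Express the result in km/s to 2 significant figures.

v_n = Zαc/n = 7 × 0.0073 × 3.0 × 10⁸ / 4
    = 3800 km/s

3800 km/s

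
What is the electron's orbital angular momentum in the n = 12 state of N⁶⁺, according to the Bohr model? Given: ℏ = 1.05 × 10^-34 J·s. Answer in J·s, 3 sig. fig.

1.26 × 10^-33 J·s

L_n = nℏ = 12 × 1.05 × 10^-34 = 1.26 × 10^-33 J·s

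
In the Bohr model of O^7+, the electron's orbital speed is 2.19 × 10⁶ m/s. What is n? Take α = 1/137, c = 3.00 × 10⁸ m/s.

v_n = Zαc/n ⇒ n = Zαc/v = 8 × 0.00730 × 3.00 × 10⁸ / 2.19 × 10⁶ ≈ 8.00
n = 8

8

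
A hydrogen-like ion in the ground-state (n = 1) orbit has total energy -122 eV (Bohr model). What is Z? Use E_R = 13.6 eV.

3

E_n = −E_R Z²/n² ⇒ Z² = −E_n n²/E_R = 122 × 1² / 13.6 ≈ 8.97
Z = 3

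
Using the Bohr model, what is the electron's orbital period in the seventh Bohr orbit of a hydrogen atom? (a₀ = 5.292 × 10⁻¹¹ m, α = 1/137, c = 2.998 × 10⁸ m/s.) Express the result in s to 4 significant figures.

5.212 × 10⁻¹⁴ s

r = n²a₀/Z = 7²·5.292 × 10⁻¹¹/1 = 2.593 × 10⁻⁹ m
v = Zαc/n = 1·0.007299·2.998 × 10⁸/7 = 3.126 × 10⁵ m/s
T = 2πr/v = 5.212 × 10⁻¹⁴ s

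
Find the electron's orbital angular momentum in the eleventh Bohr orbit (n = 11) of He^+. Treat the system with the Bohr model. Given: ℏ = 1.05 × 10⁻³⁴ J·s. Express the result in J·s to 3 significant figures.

L_n = nℏ = 11 × 1.05 × 10⁻³⁴ = 1.16 × 10⁻³³ J·s

1.16 × 10⁻³³ J·s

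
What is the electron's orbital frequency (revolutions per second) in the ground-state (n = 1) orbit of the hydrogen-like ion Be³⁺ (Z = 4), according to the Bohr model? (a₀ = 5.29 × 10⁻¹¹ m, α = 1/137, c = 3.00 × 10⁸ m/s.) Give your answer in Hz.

r = n²a₀/Z = 1.32 × 10⁻¹¹ m, v = Zαc/n = 8.76 × 10⁶ m/s
f = v/(2πr) = 1.05 × 10¹⁷ Hz

1.05 × 10¹⁷ Hz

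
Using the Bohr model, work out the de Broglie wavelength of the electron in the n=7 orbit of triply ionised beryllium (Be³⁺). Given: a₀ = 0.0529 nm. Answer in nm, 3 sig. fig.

The Bohr quantisation condition is nλ = 2πr_n.
r_n = n²a₀/Z = 0.648 nm
λ = 2πr_n/n = 2π·0.648/7 = 0.582 nm

0.582 nm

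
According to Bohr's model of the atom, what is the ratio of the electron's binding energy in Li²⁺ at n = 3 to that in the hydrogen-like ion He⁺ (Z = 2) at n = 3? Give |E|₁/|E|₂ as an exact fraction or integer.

|E| ∝ Z^2 · n^-2
|E|₁/|E|₂ = (3/2)^2 · (3/3)^-2 = 9/4

9/4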